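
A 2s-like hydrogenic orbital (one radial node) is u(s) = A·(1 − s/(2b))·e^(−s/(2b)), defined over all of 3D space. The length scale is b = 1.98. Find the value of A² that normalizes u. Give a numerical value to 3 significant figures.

A^2 ≈ 0.00513

The normalization condition is ∫|u|² 4πs² ds = 1 from 0 to ∞.
The angular integral contributes 4π, leaving ∫₀^∞ s²|u|² ds.
Using ∫₀^∞ sⁿ e^(−αs) ds = n!/αⁿ⁺¹, ∫|u|² 4πs² ds = A²·(8·π·b^3).
Hence A² = 1/[8·π·b^3].
With b = 1.98: A² = 0.005126 and A = 0.07159.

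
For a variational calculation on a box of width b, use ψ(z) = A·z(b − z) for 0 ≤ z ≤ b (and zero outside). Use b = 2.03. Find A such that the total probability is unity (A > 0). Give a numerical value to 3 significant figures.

Require ∫ |ψ|² dz = 1 over the whole domain.
Expanding the polynomial and integrating term by term, with ψ = A·z(b − z), the integral evaluates to A²·[b^5/30].
Setting this equal to 1 gives A² = 1/(b^5/30).
Plugging in b = 2.03 yields A = 0.9329.

A ≈ 0.933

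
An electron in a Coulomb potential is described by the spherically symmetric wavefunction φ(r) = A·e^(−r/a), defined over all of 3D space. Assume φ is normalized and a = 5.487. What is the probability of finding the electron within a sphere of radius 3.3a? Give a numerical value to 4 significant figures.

Integrate the radial probability density 4πr²|φ|² over r ≤ 3.3a.
Normalization gives A² = 1/(π·a^3).
Substituting u = r/a, A², 4π and the length scale all cancel in the ratio: P = ∫_{0}^{3.3} u^2·e^(-2·u) du / ∫_{0}^{∞} u^2·e^(-2·u) du.
An antiderivative of u^2·e^(-2·u) is -(2·u^2 + 2·u + 1)·e^(-2·u)/4; evaluating from 0 to 3.3 gives 1/4 - 1469·e^(-33/5)/200, while the full integral is 1/4.
The region integral divided by the full integral gives P = 0.96003.

P ≈ 0.9600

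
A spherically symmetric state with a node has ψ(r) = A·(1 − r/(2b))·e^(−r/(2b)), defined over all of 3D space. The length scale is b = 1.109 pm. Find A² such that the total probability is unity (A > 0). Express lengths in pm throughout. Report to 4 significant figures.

We need A² ∫|f|² 4πr² dr = 1, taking the integral from 0 to ∞.
(Spherical symmetry: dV = 4πr² dr.)
Using ∫₀^∞ rⁿ e^(−αr) dr = n!/αⁿ⁺¹, the integral (without the A² prefactor) comes out to 8·π·b^3.
Hence A² = 1/[8·π·b^3].
Substituting b = 1.109 gives A² = 0.029172, so A = 0.17080.

A^2 ≈ 0.02917 pm^(-3)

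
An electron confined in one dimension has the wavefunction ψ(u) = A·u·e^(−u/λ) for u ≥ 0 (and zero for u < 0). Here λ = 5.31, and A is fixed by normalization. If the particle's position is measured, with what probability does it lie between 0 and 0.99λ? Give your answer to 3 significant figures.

The probability is P = ∫ |ψ|² du over [0, 0.99λ].
With A² fixed by ∫|ψ|² = 1, i.e. A² = (λ^3/4)^(−1), substitute and integrate.
Substituting t = u/λ, A² and the length scale cancel in the ratio: P = ∫_{0}^{0.99} t^2·e^(-2·t) dt / ∫_{0}^{∞} t^2·e^(-2·t) dt.
An antiderivative of t^2·e^(-2·t) is -(2·t^2 + 2·t + 1)·e^(-2·t)/4; evaluating from 0 to 0.99 gives ≈ 0.079478, while the full integral is 1/4.
Evaluating gives P = 0.3179.

P ≈ 0.318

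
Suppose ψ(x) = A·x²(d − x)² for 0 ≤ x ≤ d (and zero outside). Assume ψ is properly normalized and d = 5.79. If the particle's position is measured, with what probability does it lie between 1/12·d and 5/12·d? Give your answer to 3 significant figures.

P ≈ 0.302

P = ∫_{1/12·d}^{5/12·d} |ψ(x)|² dx.
Since A² = 1/(d^9/630), this is the region integral divided by the full normalization integral.
In terms of u = x/d (A² and the length scale cancel between numerator and denominator), P = [∫_{1/12}^{5/12} u^4·(1 - u)^4 du] / [∫_{0}^{1} u^4·(1 - u)^4 du].
With ∫ u^4·(1 - u)^4 du = u^5·(70·u^4 - 315·u^3 + 540·u^2 - 420·u + 126)/630 + C, the region integral is ≈ 0.00047929 and the full one is 1/630.
Evaluating gives P = 0.3019.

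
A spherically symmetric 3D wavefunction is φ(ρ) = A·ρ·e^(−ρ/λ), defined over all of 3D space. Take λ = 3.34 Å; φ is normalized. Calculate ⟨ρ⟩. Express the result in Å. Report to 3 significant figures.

⟨ρ⟩ ≈ 8.35 Å

⟨ρ⟩ = ∫ ρ |φ|² 4πρ² dρ over the full domain.
The ratio of the moment integral to the normalization integral gives ⟨ρ⟩ = 5·λ/2.
With λ = 3.34, ⟨ρ⟩ = 8.350.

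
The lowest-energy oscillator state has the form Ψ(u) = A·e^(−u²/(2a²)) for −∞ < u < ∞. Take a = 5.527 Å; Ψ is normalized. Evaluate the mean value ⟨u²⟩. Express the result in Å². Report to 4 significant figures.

By definition ⟨u²⟩ = ∫ u^2 |Ψ(u)|² du.
Since the A² factors cancel between numerator and denominator, ⟨u²⟩ = a^2/2.
With a = 5.527, ⟨u^2⟩ = 15.274.

⟨u^2⟩ ≈ 15.27 Å^2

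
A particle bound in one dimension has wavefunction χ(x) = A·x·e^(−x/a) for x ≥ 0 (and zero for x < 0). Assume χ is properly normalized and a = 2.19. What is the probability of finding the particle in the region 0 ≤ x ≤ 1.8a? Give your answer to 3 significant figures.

|χ|² is the probability density, so P = ∫_{0}^{1.8a} |χ|² dx.
Since A² = 1/(a^3/4), this is the region integral divided by the full normalization integral.
Substituting u = x/a, A² and the length scale cancel in the ratio: P = ∫_{0}^{1.8} u^2·e^(-2·u) du / ∫_{0}^{∞} u^2·e^(-2·u) du.
Using ∫ u^2·e^(-2·u) du = -(2·u^2 + 2·u + 1)·e^(-2·u)/4, the numerator is 1/4 - 277·e^(-18/5)/100 and the denominator is 1/4.
This works out to P = 0.6973.

P ≈ 0.697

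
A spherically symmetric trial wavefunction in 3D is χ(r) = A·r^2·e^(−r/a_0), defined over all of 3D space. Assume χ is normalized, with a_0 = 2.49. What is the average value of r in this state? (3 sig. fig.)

⟨r⟩ ≈ 8.72

The expectation value is the |χ|²-weighted average of r: ∫ r|χ|² 4πr² dr.
With ∫₀^∞ r^7 e^(−αr) dr = 7!/α^8, evaluating both integrals, ⟨r⟩ = 7·a_0/2.
With a_0 = 2.49, ⟨r⟩ = 8.715.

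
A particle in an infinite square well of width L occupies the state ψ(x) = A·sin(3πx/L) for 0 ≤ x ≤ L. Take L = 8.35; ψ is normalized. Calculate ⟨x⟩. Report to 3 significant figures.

⟨x⟩ ≈ 4.18

⟨x⟩ = ∫ x |ψ|² dx over the full domain.
With ∫₀^L sin²(nπx/L) dx = L/2, since the A² factors cancel between numerator and denominator, ⟨x⟩ = L/2.
With L = 8.35, ⟨x⟩ = 4.175.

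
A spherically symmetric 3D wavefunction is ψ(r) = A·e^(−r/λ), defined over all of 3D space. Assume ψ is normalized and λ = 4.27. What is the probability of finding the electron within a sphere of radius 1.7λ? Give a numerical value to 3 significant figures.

With dV = 4πr²dr, the probability is ∫|ψ|² dV over r ≤ 1.7λ.
A² is fixed by ∫₀^∞ 4πr²|ψ|² dr = 1, i.e. A² = (π·λ^3)^(−1).
Let u = r/λ; then A², 4π and the length scale all cancel, so P = ∫_{0}^{1.7} u^2·e^(-2·u) du ÷ ∫_{0}^{∞} u^2·e^(-2·u) du.
With ∫ u^2·e^(-2·u) du = -(2·u^2 + 2·u + 1)·e^(-2·u)/4 + C, the region integral is 1/4 - 509·e^(-17/5)/200 and the full one is 1/4.
The region integral divided by the full integral gives P = 0.6603.

P ≈ 0.660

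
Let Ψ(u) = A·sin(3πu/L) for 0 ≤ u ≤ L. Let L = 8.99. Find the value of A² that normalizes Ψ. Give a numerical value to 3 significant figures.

A^2 ≈ 0.222

We need A² ∫|f|² du = 1, taking the integral from 0 to L.
With ∫₀^L sin²(nπu/L) du = L/2, ∫|Ψ|² du = A²·(L/2).
With L = 8.99: A² = 0.2225 and A = 0.4717.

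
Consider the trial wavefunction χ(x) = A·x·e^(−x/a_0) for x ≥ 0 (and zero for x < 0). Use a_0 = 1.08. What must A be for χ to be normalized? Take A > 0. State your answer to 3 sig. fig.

A ≈ 1.78

Normalization requires ∫|χ|² dx = 1, integrated from 0 to ∞.
With ∫₀^∞ x^2 e^(−αx) dx = 2!/α^3, the integral (without the A² prefactor) comes out to a_0^3/4.
So A² = (a_0^3/4)^(−1).
Substituting a_0 = 1.08 gives A² = 3.175, so A = 1.782.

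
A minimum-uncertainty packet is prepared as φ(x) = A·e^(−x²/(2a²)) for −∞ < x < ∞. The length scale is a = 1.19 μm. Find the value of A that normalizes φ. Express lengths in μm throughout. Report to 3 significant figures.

Require ∫ |φ|² dx = 1 over the whole domain.
Carrying out the integral gives A² · √(π)·a.
Hence A² = 1/[√(π)·a].
Plugging in a = 1.19 yields A = 0.6886.

A ≈ 0.689 μm^(-1/2)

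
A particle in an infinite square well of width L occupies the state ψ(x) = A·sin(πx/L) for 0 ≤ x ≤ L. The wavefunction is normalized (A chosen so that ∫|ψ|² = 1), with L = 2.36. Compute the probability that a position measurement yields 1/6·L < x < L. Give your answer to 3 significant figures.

P ≈ 0.971

P = ∫_{1/6·L}^{L} |ψ(x)|² dx.
With A² fixed by ∫|ψ|² = 1, i.e. A² = (L/2)^(−1), substitute and integrate.
Let u = x/L; then A² and the length scale cancel, so P = ∫_{1/6}^{1} sin(π·u)^2 du ÷ ∫_{0}^{1} sin(π·u)^2 du.
An antiderivative of sin(π·u)^2 is u/2 - sin(2·π·u)/(4·π); evaluating from 1/6 to 1 gives √(3)/(8·π) + 5/12, while the full integral is 1/2.
This works out to P = √(3)/(4·π) + 5/6.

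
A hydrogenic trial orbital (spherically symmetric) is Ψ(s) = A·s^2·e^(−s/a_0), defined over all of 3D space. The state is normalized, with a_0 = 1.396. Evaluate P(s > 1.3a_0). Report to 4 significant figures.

P = ∫ |Ψ|² 4πs² ds over s > 1.3a_0.
The full normalization integral is A²·[45·π·a_0^7/2] = 1, fixing A².
Substituting u = s/a_0, A², 4π and the length scale all cancel in the ratio: P = ∫_{1.3}^{∞} u^6·e^(-2·u) du / ∫_{0}^{∞} u^6·e^(-2·u) du.
An antiderivative of u^6·e^(-2·u) is -(4·u^6 + 12·u^5 + 30·u^4 + 60·u^3 + 90·u^2 + 90·u + 45)·e^(-2·u)/8; evaluating from 1.3 to ∞ gives ≈ 5.52842, while the full integral is 45/8.
This evaluates to P = 0.98283.

P ≈ 0.9828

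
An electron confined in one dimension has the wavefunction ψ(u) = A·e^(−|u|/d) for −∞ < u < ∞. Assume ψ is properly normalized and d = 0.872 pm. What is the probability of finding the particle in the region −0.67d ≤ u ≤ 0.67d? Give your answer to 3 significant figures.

The probability is P = ∫ |ψ|² du over [−0.67d, 0.67d].
With A² fixed by ∫|ψ|² = 1, i.e. A² = (d)^(−1), substitute and integrate.
By symmetry take twice the u ≥ 0 contribution in numerator and denominator; the 2's cancel. Let t = u/d; then A² and the length scale cancel, so P = ∫_{0}^{0.67} e^(-2·t) dt ÷ ∫_{0}^{∞} e^(-2·t) dt.
An antiderivative of e^(-2·t) is -e^(-2·t)/2; evaluating from 0 to 0.67 gives 1/2 - e^(-67/50)/2, while the full integral is 1/2.
The result is P = 0.7382.

P ≈ 0.738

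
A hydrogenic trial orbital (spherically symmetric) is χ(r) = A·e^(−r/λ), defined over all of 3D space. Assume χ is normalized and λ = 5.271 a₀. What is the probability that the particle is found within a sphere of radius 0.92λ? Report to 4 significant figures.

P ≈ 0.2801

P = ∫ |χ|² 4πr² dr over r ≤ 0.92λ.
The full normalization integral is A²·[π·λ^3] = 1, fixing A².
Substituting u = r/λ, A², 4π and the length scale all cancel in the ratio: P = ∫_{0}^{0.92} u^2·e^(-2·u) du / ∫_{0}^{∞} u^2·e^(-2·u) du.
Using ∫ u^2·e^(-2·u) du = -(2·u^2 + 2·u + 1)·e^(-2·u)/4, the numerator is 1/4 - 2833·e^(-46/25)/2500 and the denominator is 1/4.
The region integral divided by the full integral gives P = 0.28011.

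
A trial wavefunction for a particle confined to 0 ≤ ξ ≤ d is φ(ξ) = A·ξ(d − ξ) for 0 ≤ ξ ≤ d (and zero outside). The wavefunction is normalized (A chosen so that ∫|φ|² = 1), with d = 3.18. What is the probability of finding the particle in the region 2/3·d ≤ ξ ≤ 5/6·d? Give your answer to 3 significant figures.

P ≈ 0.174

|φ|² is the probability density, so P = ∫_{2/3·d}^{5/6·d} |φ|² dξ.
The normalization integral ∫|φ|²dξ over the whole domain equals d^5/30·A², and A² cancels in the ratio.
Substituting u = ξ/d, A² and the length scale cancel in the ratio: P = ∫_{2/3}^{5/6} u^2·(1 - u)^2 du / ∫_{0}^{1} u^2·(1 - u)^2 du.
Using ∫ u^2·(1 - u)^2 du = u^3·(6·u^2 - 15·u + 10)/30, the numerator is ≈ 0.0058128 and the denominator is 1/30.
Evaluating gives P = 113/648.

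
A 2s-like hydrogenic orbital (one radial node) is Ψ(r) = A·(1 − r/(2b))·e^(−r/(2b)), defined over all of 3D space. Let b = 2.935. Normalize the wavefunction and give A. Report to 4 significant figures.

A ≈ 0.03967

The normalization condition is ∫|Ψ|² 4πr² dr = 1 from 0 to ∞.
In 3D with spherical symmetry the volume element is 4πr² dr.
Using ∫₀^∞ rⁿ e^(−αr) dr = n!/αⁿ⁺¹, carrying out the integral gives A² · 8·π·b^3.
Setting this equal to 1 gives A² = 1/(8·π·b^3).
Plugging in b = 2.935 yields A = 0.039671.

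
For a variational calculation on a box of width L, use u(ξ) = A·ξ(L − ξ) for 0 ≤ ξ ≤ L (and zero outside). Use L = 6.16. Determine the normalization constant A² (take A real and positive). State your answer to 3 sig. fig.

A^2 ≈ 0.00338

Require ∫ |u|² dξ = 1 over the whole domain.
With u = A·ξ(L − ξ), the integral evaluates to A²·[L^5/30].
Hence A² = 1/[L^5/30].
Substituting L = 6.16 gives A² = 0.003382, so A = 0.05816.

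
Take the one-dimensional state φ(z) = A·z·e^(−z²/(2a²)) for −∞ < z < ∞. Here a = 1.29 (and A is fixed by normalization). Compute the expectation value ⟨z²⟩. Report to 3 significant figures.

⟨z^2⟩ ≈ 2.50

By definition ⟨z²⟩ = ∫ z^2 |φ(z)|² dz.
Evaluating both integrals, ⟨z²⟩ = 3·a^2/2.
Putting a = 1.29 gives 2.496.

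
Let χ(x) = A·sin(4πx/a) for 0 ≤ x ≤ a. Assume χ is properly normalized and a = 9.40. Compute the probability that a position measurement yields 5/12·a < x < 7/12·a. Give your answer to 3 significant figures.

P ≈ 0.0978

|χ|² is the probability density, so P = ∫_{5/12·a}^{7/12·a} |χ|² dx.
With A² fixed by ∫|χ|² = 1, i.e. A² = (a/2)^(−1), substitute and integrate.
In terms of u = x/a (A² and the length scale cancel between numerator and denominator), P = [∫_{5/12}^{7/12} sin(4·π·u)^2 du] / [∫_{0}^{1} sin(4·π·u)^2 du].
Using ∫ sin(4·π·u)^2 du = u/2 - sin(4·π·u)·cos(4·π·u)/(8·π), the numerator is -√(3)/(16·π) + 1/12 and the denominator is 1/2.
Evaluating gives P = (-√(3)/8 + π/6)/π.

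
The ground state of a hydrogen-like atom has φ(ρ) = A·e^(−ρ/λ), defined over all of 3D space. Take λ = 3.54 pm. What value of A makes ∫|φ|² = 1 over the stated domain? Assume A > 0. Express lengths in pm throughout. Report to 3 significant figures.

A ≈ 0.0847 pm^(-3/2)

The normalization condition is ∫|φ|² 4πρ² dρ = 1 from 0 to ∞.
(Spherical symmetry: dV = 4πρ² dρ.)
Carrying out the integral gives A² · π·λ^3.
Plugging in λ = 3.54 yields A = 0.08471.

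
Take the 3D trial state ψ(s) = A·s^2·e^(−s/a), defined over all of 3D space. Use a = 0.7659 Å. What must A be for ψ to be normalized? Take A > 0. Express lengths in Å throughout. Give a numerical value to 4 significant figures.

Require ∫ |ψ|² 4πs² ds = 1 over the whole domain.
The angular integral contributes 4π, leaving ∫₀^∞ s²|ψ|² ds.
Carrying out the integral gives A² · 45·π·a^7/2.
With a = 0.7659: A² = 0.091509 and A = 0.30250.

A ≈ 0.3025 Å^(-7/2)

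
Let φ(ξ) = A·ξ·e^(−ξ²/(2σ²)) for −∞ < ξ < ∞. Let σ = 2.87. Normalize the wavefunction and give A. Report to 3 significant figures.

Normalization requires ∫|φ|² dξ = 1, integrated from −∞ to ∞.
Using the Gaussian integral ∫_{−∞}^{∞} e^(−αξ²) dξ = √(π/α), ∫|φ|² dξ = A²·(√(π)·σ^3/2).
Setting this equal to 1 gives A² = 1/(√(π)·σ^3/2).
With σ = 2.87: A² = 0.04773 and A = 0.2185.

A ≈ 0.218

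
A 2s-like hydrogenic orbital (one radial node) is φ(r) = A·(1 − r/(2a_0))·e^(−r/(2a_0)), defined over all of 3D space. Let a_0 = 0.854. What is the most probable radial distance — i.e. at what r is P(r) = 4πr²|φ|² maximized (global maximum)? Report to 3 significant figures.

Differentiate P(r) = 4πr²|φ|² with respect to r and set to zero.
Solving yields r = a_0·(√(5) + 3).
With a_0 = 0.854, the most probable radial distance is 4.472.

r ≈ 4.47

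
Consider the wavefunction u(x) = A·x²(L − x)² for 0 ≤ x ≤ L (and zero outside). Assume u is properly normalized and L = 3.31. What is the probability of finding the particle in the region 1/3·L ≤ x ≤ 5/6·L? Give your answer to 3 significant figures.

|u|² is the probability density, so P = ∫_{1/3·L}^{5/6·L} |u|² dx.
With A² fixed by ∫|u|² = 1, i.e. A² = (L^9/630)^(−1), substitute and integrate.
Substituting t = x/L, A² and the length scale cancel in the ratio: P = ∫_{1/3}^{5/6} t^4·(1 - t)^4 dt / ∫_{0}^{1} t^4·(1 - t)^4 dt.
With ∫ t^4·(1 - t)^4 dt = t^5·(70·t^4 - 315·t^3 + 540·t^2 - 420·t + 126)/630 + C, the region integral is ≈ 0.0013432 and the full one is 1/630.
Evaluating gives P = 0.8462.

P ≈ 0.846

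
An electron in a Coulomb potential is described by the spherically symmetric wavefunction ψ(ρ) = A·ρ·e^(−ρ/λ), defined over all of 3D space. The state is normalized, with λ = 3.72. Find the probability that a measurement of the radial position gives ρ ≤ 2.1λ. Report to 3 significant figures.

With dV = 4πρ²dρ, the probability is ∫|ψ|² dV over ρ ≤ 2.1λ.
A² is fixed by ∫₀^∞ 4πρ²|ψ|² dρ = 1, i.e. A² = (3·π·λ^5)^(−1).
In terms of u = ρ/λ (A², 4π and the length scale all cancel between numerator and denominator), P = [∫_{0}^{2.1} u^4·e^(-2·u) du] / [∫_{0}^{∞} u^4·e^(-2·u) du].
Using ∫ u^4·e^(-2·u) du = -(u^4/2 + u^3 + 3·u^2/2 + 3·u/2 + 3/4)·e^(-2·u), the numerator is ≈ 0.30763 and the denominator is 3/4.
Taking the ratio yields P = 0.4102.

P ≈ 0.410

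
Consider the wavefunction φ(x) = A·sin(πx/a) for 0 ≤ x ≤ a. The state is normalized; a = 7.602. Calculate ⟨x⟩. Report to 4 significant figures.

The expectation value is the |φ|²-weighted average of x: ∫ x|φ|² dx.
Since the A² factors cancel between numerator and denominator, ⟨x⟩ = a/2.
Putting a = 7.602 gives 3.8010.

⟨x⟩ ≈ 3.801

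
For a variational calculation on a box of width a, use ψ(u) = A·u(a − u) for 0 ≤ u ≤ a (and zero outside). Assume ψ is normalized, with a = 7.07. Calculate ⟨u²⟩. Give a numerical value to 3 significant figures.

⟨u²⟩ = ∫ u^2 |ψ|² du over the full domain.
Since the A² factors cancel between numerator and denominator, ⟨u²⟩ = 2·a^2/7.
Putting a = 7.07 gives 14.28.

⟨u^2⟩ ≈ 14.3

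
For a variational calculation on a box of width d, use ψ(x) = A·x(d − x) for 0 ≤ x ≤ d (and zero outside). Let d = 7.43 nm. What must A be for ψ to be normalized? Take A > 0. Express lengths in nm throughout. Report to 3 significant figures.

The normalization condition is ∫|ψ|² dx = 1 from 0 to d.
Expanding the polynomial and integrating term by term, ∫|ψ|² dx = A²·(d^5/30).
With d = 7.43: A² = 0.001325 and A = 0.03640.

A ≈ 0.0364 nm^(-5/2)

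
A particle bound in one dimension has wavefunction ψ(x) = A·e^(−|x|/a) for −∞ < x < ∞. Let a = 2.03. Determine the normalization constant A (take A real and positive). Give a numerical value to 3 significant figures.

Require ∫ |ψ|² dx = 1 over the whole domain.
Carrying out the integral gives A² · a.
Hence A² = 1/[a].
Plugging in a = 2.03 yields A = 0.7019.

A ≈ 0.702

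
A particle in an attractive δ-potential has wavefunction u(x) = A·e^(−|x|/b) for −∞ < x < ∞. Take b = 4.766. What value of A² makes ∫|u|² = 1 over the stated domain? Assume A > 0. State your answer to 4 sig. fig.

We need A² ∫|f|² dx = 1, taking the integral from −∞ to ∞.
The integral (without the A² prefactor) comes out to b.
So A² = (b)^(−1).
Substituting b = 4.766 gives A² = 0.20982, so A = 0.45806.

A^2 ≈ 0.2098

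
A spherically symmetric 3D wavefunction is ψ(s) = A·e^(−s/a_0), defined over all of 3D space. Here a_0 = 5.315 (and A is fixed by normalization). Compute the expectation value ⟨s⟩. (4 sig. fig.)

The expectation value is the |ψ|²-weighted average of s: ∫ s|ψ|² 4πs² ds.
Since the A² factors cancel between numerator and denominator, ⟨s⟩ = 3·a_0/2.
Putting a_0 = 5.315 gives 7.9725.

⟨s⟩ ≈ 7.973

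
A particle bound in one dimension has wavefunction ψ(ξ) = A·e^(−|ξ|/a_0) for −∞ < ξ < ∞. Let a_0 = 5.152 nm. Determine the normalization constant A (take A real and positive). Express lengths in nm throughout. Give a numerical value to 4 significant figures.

Normalization requires ∫|ψ|² dξ = 1, integrated from −∞ to ∞.
With ∫₀^∞ ξ^0 e^(−αξ) dξ = 0!/α^1, carrying out the integral gives A² · a_0.
So A² = (a_0)^(−1).
Plugging in a_0 = 5.152 yields A = 0.44057.

A ≈ 0.4406 nm^(-1/2)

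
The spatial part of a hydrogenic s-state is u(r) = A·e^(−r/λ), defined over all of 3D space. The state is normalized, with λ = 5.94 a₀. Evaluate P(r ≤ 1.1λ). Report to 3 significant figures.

P ≈ 0.377

With dV = 4πr²dr, the probability is ∫|u|² dV over r ≤ 1.1λ.
A² is fixed by ∫₀^∞ 4πr²|u|² dr = 1, i.e. A² = (π·λ^3)^(−1).
Substituting t = r/λ, A², 4π and the length scale all cancel in the ratio: P = ∫_{0}^{1.1} t^2·e^(-2·t) dt / ∫_{0}^{∞} t^2·e^(-2·t) dt.
An antiderivative of t^2·e^(-2·t) is -(2·t^2 + 2·t + 1)·e^(-2·t)/4; evaluating from 0 to 1.1 gives 1/4 - 281·e^(-11/5)/200, while the full integral is 1/4.
The region integral divided by the full integral gives P = 0.3773.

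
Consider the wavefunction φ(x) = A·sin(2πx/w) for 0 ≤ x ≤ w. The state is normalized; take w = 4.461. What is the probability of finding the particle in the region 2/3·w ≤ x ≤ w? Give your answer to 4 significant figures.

P = ∫_{2/3·w}^{w} |φ(x)|² dx.
The normalization integral ∫|φ|²dx over the whole domain equals w/2·A², and A² cancels in the ratio.
Substituting u = x/w, A² and the length scale cancel in the ratio: P = ∫_{2/3}^{1} sin(2·π·u)^2 du / ∫_{0}^{1} sin(2·π·u)^2 du.
An antiderivative of sin(2·π·u)^2 is u/2 - sin(4·π·u)/(8·π); evaluating from 2/3 to 1 gives √(3)/(16·π) + 1/6, while the full integral is 1/2.
Taking the ratio, P = (√(3)/8 + π/3)/π.

P ≈ 0.4022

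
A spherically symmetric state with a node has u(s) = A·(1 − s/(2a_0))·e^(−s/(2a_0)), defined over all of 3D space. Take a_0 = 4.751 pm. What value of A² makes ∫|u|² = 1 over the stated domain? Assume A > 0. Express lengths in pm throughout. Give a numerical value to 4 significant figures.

Normalization requires ∫|u|² 4πs² ds = 1, integrated from 0 to ∞.
In 3D with spherical symmetry the volume element is 4πs² ds.
∫|u|² 4πs² ds = A²·(8·π·a_0^3).
Hence A² = 1/[8·π·a_0^3].
With a_0 = 4.751: A² = 0.00037103 and A = 0.019262.

A^2 ≈ 0.0003710 pm^(-3)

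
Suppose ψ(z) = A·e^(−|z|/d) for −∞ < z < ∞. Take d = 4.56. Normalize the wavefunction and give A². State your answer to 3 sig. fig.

A^2 ≈ 0.219

Require ∫ |ψ|² dz = 1 over the whole domain.
The integral (without the A² prefactor) comes out to d.
Setting this equal to 1 gives A² = 1/(d).
Substituting d = 4.56 gives A² = 0.2193, so A = 0.4683.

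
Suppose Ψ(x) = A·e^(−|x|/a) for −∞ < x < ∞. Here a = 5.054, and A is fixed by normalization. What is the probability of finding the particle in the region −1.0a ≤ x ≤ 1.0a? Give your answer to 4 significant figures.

|Ψ|² is the probability density, so P = ∫_{−1.0a}^{1.0a} |Ψ|² dx.
Since A² = 1/(a), this is the region integral divided by the full normalization integral.
By symmetry take twice the x ≥ 0 contribution in numerator and denominator; the 2's cancel. Substituting u = x/a, A² and the length scale cancel in the ratio: P = ∫_{0}^{1.0} e^(-2·u) du / ∫_{0}^{∞} e^(-2·u) du.
An antiderivative of e^(-2·u) is -e^(-2·u)/2; evaluating from 0 to 1.0 gives 1/2 - e^(-2)/2, while the full integral is 1/2.
Taking the ratio, P = 0.86466.

P ≈ 0.8647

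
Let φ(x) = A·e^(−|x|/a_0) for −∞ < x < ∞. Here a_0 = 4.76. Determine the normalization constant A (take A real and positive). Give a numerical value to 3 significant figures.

A ≈ 0.458

Require ∫ |φ|² dx = 1 over the whole domain.
Carrying out the integral gives A² · a_0.
So A² = (a_0)^(−1).
With a_0 = 4.76: A² = 0.2101 and A = 0.4583.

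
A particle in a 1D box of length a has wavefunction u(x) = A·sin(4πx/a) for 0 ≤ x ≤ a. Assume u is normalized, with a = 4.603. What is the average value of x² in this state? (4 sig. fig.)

⟨x^2⟩ ≈ 6.995

The expectation value is the |u|²-weighted average of x^2: ∫ x^2|u|² dx.
Using sin²θ = (1 − cos 2θ)/2, the ratio of the moment integral to the normalization integral gives ⟨x²⟩ = -a^2/(32·π^2) + a^2/3.
Putting a = 4.603 gives 6.9955.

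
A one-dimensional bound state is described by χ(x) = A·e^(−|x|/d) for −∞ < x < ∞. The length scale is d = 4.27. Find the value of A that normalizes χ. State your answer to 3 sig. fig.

A ≈ 0.484

Require ∫ |χ|² dx = 1 over the whole domain.
With ∫₀^∞ x^0 e^(−αx) dx = 0!/α^1, the integral (without the A² prefactor) comes out to d.
Substituting d = 4.27 gives A² = 0.2342, so A = 0.4839.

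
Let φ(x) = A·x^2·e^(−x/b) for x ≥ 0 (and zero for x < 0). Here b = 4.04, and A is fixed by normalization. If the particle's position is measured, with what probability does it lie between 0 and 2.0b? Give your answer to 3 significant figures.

|φ|² is the probability density, so P = ∫_{0}^{2.0b} |φ|² dx.
With A² fixed by ∫|φ|² = 1, i.e. A² = (3·b^5/4)^(−1), substitute and integrate.
Substituting u = x/b, A² and the length scale cancel in the ratio: P = ∫_{0}^{2.0} u^4·e^(-2·u) du / ∫_{0}^{∞} u^4·e^(-2·u) du.
An antiderivative of u^4·e^(-2·u) is -(u^4/2 + u^3 + 3·u^2/2 + 3·u/2 + 3/4)·e^(-2·u); evaluating from 0 to 2.0 gives 3/4 - 103·e^(-4)/4, while the full integral is 3/4.
Evaluating gives P = 0.3712.

P ≈ 0.371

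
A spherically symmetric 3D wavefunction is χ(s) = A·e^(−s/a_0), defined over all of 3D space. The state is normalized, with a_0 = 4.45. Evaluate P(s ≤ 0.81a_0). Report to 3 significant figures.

Integrate the radial probability density 4πs²|χ|² over s ≤ 0.81a_0.
Normalization gives A² = 1/(π·a_0^3).
Substituting u = s/a_0, A², 4π and the length scale all cancel in the ratio: P = ∫_{0}^{0.81} u^2·e^(-2·u) du / ∫_{0}^{∞} u^2·e^(-2·u) du.
Using ∫ u^2·e^(-2·u) du = -(2·u^2 + 2·u + 1)·e^(-2·u)/4, the numerator is ≈ 0.055456 and the denominator is 1/4.
This evaluates to P = 0.2218.

P ≈ 0.222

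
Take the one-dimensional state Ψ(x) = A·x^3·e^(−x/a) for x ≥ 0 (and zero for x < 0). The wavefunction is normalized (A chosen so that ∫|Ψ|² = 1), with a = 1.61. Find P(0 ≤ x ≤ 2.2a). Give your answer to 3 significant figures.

P ≈ 0.156

|Ψ|² is the probability density, so P = ∫_{0}^{2.2a} |Ψ|² dx.
With A² fixed by ∫|Ψ|² = 1, i.e. A² = (45·a^7/8)^(−1), substitute and integrate.
In terms of u = x/a (A² and the length scale cancel between numerator and denominator), P = [∫_{0}^{2.2} u^6·e^(-2·u) du] / [∫_{0}^{∞} u^6·e^(-2·u) du].
An antiderivative of u^6·e^(-2·u) is -(4·u^6 + 12·u^5 + 30·u^4 + 60·u^3 + 90·u^2 + 90·u + 45)·e^(-2·u)/8; evaluating from 0 to 2.2 gives ≈ 0.87950, while the full integral is 45/8.
Evaluating gives P = 0.1564.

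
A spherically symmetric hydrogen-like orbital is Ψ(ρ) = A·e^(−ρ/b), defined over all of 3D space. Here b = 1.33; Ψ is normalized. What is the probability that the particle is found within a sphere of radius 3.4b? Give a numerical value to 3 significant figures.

P ≈ 0.966

P = ∫ |Ψ|² 4πρ² dρ over ρ ≤ 3.4b.
A² is fixed by ∫₀^∞ 4πρ²|Ψ|² dρ = 1, i.e. A² = (π·b^3)^(−1).
In terms of u = ρ/b (A², 4π and the length scale all cancel between numerator and denominator), P = [∫_{0}^{3.4} u^2·e^(-2·u) du] / [∫_{0}^{∞} u^2·e^(-2·u) du].
With ∫ u^2·e^(-2·u) du = -(2·u^2 + 2·u + 1)·e^(-2·u)/4 + C, the region integral is 1/4 - 773·e^(-34/5)/100 and the full one is 1/4.
The region integral divided by the full integral gives P = 0.9656.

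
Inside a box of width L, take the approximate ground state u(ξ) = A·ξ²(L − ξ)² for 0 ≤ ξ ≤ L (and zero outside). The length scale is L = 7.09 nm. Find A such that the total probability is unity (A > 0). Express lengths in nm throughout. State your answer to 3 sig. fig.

Normalization requires ∫|u|² dξ = 1, integrated from 0 to L.
Expanding the polynomial and integrating term by term, ∫|u|² dξ = A²·(L^9/630).
Setting this equal to 1 gives A² = 1/(L^9/630).
Plugging in L = 7.09 yields A = 0.003730.

A ≈ 0.00373 nm^(-9/2)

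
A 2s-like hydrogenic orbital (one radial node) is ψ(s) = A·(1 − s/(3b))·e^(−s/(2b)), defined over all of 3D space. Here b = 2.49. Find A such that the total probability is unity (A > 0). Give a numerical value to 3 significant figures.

Require ∫ |ψ|² 4πs² ds = 1 over the whole domain.
Carrying out the integral gives A² · 8·π·b^3/3.
Setting this equal to 1 gives A² = 1/(8·π·b^3/3).
With b = 2.49: A² = 0.007732 and A = 0.08793.

A ≈ 0.0879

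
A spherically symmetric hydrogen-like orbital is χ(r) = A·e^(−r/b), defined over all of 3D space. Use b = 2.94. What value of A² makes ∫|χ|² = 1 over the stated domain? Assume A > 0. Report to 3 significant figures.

A^2 ≈ 0.0125

Normalization requires ∫|χ|² 4πr² dr = 1, integrated from 0 to ∞.
Using ∫₀^∞ rⁿ e^(−αr) dr = n!/αⁿ⁺¹, the integral (without the A² prefactor) comes out to π·b^3.
So A² = (π·b^3)^(−1).
With b = 2.94: A² = 0.01253 and A = 0.1119.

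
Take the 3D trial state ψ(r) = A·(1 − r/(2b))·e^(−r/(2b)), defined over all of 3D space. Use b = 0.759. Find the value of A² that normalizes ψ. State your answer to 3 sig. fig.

We need A² ∫|f|² 4πr² dr = 1, taking the integral from 0 to ∞.
(Spherical symmetry: dV = 4πr² dr.)
Using ∫₀^∞ rⁿ e^(−αr) dr = n!/αⁿ⁺¹, the integral (without the A² prefactor) comes out to 8·π·b^3.
Setting this equal to 1 gives A² = 1/(8·π·b^3).
With b = 0.759: A² = 0.09100 and A = 0.3017.

A^2 ≈ 0.0910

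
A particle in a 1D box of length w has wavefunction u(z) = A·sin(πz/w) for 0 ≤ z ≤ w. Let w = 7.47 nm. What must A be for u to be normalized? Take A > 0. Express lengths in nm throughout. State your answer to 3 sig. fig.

The normalization condition is ∫|u|² dz = 1 from 0 to w.
∫|u|² dz = A²·(w/2).
With w = 7.47: A² = 0.2677 and A = 0.5174.

A ≈ 0.517 nm^(-1/2)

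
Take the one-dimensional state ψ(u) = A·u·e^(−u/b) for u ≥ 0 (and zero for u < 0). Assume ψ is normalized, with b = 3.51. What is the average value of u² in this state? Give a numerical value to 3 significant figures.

⟨u^2⟩ ≈ 37.0

By definition ⟨u²⟩ = ∫ u^2 |ψ(u)|² du.
Since the A² factors cancel between numerator and denominator, ⟨u²⟩ = 3·b^2.
Putting b = 3.51 gives 36.96.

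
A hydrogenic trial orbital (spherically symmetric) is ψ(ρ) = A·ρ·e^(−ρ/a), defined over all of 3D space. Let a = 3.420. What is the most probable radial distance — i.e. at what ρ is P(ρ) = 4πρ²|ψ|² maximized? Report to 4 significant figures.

Differentiate P(ρ) = 4πρ²|ψ|² with respect to ρ and set to zero.
Solving yields ρ = 2·a.
With a = 3.420, the most probable radial distance is 6.8400.

ρ ≈ 6.840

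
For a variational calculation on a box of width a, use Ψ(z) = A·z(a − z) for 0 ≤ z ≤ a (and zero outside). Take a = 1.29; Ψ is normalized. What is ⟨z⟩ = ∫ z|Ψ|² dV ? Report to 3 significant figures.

⟨z⟩ = ∫ z |Ψ|² dz over the full domain.
Expanding the polynomial and integrating term by term, since the A² factors cancel between numerator and denominator, ⟨z⟩ = a/2.
Putting a = 1.29 gives 0.6450.

⟨z⟩ ≈ 0.645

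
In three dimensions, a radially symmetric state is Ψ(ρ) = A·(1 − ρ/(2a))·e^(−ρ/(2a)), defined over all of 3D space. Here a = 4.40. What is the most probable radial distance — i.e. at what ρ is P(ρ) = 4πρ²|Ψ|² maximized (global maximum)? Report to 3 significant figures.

Differentiate P(ρ) = 4πρ²|Ψ|² with respect to ρ and set to zero.
Solving yields ρ = a·(√(5) + 3).
With a = 4.40, the most probable radial distance is 23.04.

ρ ≈ 23.0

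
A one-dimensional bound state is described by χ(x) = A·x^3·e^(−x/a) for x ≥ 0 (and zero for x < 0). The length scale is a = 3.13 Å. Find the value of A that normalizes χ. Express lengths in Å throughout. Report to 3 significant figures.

Require ∫ |χ|² dx = 1 over the whole domain.
Recall ∫₀^∞ x^m e^(−x/β) dx = m!·β^(m+1), ∫|χ|² dx = A²·(45·a^7/8).
With a = 3.13: A² = 0.00006040 and A = 0.007772.

A ≈ 0.00777 Å^(-7/2)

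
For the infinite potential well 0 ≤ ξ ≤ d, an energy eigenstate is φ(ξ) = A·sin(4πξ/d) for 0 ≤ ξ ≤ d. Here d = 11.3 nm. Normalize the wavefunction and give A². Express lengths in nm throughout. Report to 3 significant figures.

A^2 ≈ 0.177 nm^(-1)

We need A² ∫|f|² dξ = 1, taking the integral from 0 to d.
Using sin²θ = (1 − cos 2θ)/2, the integral (without the A² prefactor) comes out to d/2.
So A² = (d/2)^(−1).
Substituting d = 11.3 gives A² = 0.1770, so A = 0.4207.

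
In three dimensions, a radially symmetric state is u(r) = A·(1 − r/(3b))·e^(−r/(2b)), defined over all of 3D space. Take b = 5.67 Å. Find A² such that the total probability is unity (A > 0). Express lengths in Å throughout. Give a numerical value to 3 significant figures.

A^2 ≈ 0.000655 Å^(-3)

Normalization requires ∫|u|² 4πr² dr = 1, integrated from 0 to ∞.
Carrying out the integral gives A² · 8·π·b^3/3.
Setting this equal to 1 gives A² = 1/(8·π·b^3/3).
With b = 5.67: A² = 0.0006548 and A = 0.02559.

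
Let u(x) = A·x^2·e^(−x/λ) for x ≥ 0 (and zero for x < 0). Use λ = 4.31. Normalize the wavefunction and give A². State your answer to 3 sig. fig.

A^2 ≈ 0.000897

We need A² ∫|f|² dx = 1, taking the integral from 0 to ∞.
Recall ∫₀^∞ x^m e^(−x/β) dx = m!·β^(m+1), carrying out the integral gives A² · 3·λ^5/4.
So A² = (3·λ^5/4)^(−1).
Substituting λ = 4.31 gives A² = 0.0008965, so A = 0.02994.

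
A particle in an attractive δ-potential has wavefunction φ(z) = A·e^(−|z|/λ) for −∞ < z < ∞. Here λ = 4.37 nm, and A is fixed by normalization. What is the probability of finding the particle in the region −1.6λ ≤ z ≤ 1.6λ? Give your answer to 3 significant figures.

P ≈ 0.959

|φ|² is the probability density, so P = ∫_{−1.6λ}^{1.6λ} |φ|² dz.
Since A² = 1/(λ), this is the region integral divided by the full normalization integral.
Both integrals are even about z = 0, so only the z ≥ 0 halves are needed (the factors of 2 cancel). In terms of u = z/λ (A² and the length scale cancel between numerator and denominator), P = [∫_{0}^{1.6} e^(-2·u) du] / [∫_{0}^{∞} e^(-2·u) du].
Using ∫ e^(-2·u) du = -e^(-2·u)/2, the numerator is 1/2 - e^(-16/5)/2 and the denominator is 1/2.
This works out to P = 0.9592.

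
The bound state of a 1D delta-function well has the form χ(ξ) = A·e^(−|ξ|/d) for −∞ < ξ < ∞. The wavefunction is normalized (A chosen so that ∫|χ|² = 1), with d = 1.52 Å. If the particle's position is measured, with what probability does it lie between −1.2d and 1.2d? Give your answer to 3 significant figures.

The probability is P = ∫ |χ|² dξ over [−1.2d, 1.2d].
The normalization integral ∫|χ|²dξ over the whole domain equals d·A², and A² cancels in the ratio.
Both integrals are even about ξ = 0, so only the ξ ≥ 0 halves are needed (the factors of 2 cancel). Substituting u = ξ/d, A² and the length scale cancel in the ratio: P = ∫_{0}^{1.2} e^(-2·u) du / ∫_{0}^{∞} e^(-2·u) du.
An antiderivative of e^(-2·u) is -e^(-2·u)/2; evaluating from 0 to 1.2 gives 1/2 - e^(-12/5)/2, while the full integral is 1/2.
This works out to P = 0.9093.

P ≈ 0.909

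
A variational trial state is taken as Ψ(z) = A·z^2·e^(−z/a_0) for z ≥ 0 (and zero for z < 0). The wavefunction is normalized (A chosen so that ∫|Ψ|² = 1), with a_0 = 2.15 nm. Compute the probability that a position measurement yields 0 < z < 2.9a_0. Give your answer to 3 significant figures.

P ≈ 0.687

The probability is P = ∫ |Ψ|² dz over [0, 2.9a_0].
The normalization integral ∫|Ψ|²dz over the whole domain equals 3·a_0^5/4·A², and A² cancels in the ratio.
In terms of u = z/a_0 (A² and the length scale cancel between numerator and denominator), P = [∫_{0}^{2.9} u^4·e^(-2·u) du] / [∫_{0}^{∞} u^4·e^(-2·u) du].
Using ∫ u^4·e^(-2·u) du = -(u^4/2 + u^3 + 3·u^2/2 + 3·u/2 + 3/4)·e^(-2·u), the numerator is ≈ 0.51546 and the denominator is 3/4.
Evaluating gives P = 0.6873.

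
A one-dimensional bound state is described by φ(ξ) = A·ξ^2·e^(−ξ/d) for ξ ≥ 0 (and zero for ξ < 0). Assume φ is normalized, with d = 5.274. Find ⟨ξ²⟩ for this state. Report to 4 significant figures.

⟨ξ^2⟩ ≈ 208.6

By definition ⟨ξ²⟩ = ∫ ξ^2 |φ(ξ)|² dξ.
Using ∫₀^∞ ξⁿ e^(−αξ) dξ = n!/αⁿ⁺¹, since the A² factors cancel between numerator and denominator, ⟨ξ²⟩ = 15·d^2/2.
With d = 5.274, ⟨ξ^2⟩ = 208.61.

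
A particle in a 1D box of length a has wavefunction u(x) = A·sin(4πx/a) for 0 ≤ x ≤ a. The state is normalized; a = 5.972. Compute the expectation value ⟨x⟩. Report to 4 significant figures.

The expectation value is the |u|²-weighted average of x: ∫ x|u|² dx.
With ∫₀^a sin²(nπx/a) dx = a/2, the ratio of the moment integral to the normalization integral gives ⟨x⟩ = a/2.
With a = 5.972, ⟨x⟩ = 2.9860.

⟨x⟩ ≈ 2.986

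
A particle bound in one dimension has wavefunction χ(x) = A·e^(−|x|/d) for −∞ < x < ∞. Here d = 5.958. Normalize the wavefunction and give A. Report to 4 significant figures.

A ≈ 0.4097

We need A² ∫|f|² dx = 1, taking the integral from −∞ to ∞.
With ∫₀^∞ x^0 e^(−αx) dx = 0!/α^1, carrying out the integral gives A² · d.
Substituting d = 5.958 gives A² = 0.16784, so A = 0.40968.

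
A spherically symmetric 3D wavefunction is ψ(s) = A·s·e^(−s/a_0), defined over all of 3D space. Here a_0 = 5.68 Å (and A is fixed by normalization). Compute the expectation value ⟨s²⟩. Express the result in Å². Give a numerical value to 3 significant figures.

By definition ⟨s²⟩ = ∫ s^2 |ψ(s)|² 4πs² ds.
The ratio of the moment integral to the normalization integral gives ⟨s²⟩ = 15·a_0^2/2.
Putting a_0 = 5.68 gives 242.0.

⟨s^2⟩ ≈ 242 Å^2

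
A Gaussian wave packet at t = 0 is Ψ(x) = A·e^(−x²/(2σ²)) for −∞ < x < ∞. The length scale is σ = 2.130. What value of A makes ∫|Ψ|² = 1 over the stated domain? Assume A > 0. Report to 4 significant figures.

We need A² ∫|f|² dx = 1, taking the integral from −∞ to ∞.
Using the Gaussian integral ∫_{−∞}^{∞} e^(−αx²) dx = √(π/α), with Ψ = A·e^(−x²/(2σ²)), the integral evaluates to A²·[√(π)·σ].
Plugging in σ = 2.130 yields A = 0.51466.

A ≈ 0.5147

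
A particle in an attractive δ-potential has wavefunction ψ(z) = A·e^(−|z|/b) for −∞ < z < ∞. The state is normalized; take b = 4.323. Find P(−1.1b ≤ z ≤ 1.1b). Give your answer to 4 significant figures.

|ψ|² is the probability density, so P = ∫_{−1.1b}^{1.1b} |ψ|² dz.
Since A² = 1/(b), this is the region integral divided by the full normalization integral.
By symmetry take twice the z ≥ 0 contribution in numerator and denominator; the 2's cancel. Substituting u = z/b, A² and the length scale cancel in the ratio: P = ∫_{0}^{1.1} e^(-2·u) du / ∫_{0}^{∞} e^(-2·u) du.
An antiderivative of e^(-2·u) is -e^(-2·u)/2; evaluating from 0 to 1.1 gives 1/2 - e^(-11/5)/2, while the full integral is 1/2.
Taking the ratio, P = 0.88920.

P ≈ 0.8892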